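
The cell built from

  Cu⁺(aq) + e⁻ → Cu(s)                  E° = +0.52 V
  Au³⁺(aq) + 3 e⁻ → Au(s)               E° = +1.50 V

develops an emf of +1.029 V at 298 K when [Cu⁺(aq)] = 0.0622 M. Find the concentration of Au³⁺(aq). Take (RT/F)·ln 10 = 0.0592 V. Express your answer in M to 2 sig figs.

0.073 M

Au³⁺/Au is the cathode (higher E°); E°cell = +1.50 − (+0.52) = +0.98 V with n = 3.
Since E = E° − (0.0592/n)·log Q, log Q = n(E° − E)/0.0592 = −2.483.
For Au³⁺(aq) + 3 Cu(s) → Au(s) + 3 Cu⁺(aq), the reaction quotient is Q = [Cu⁺(aq)]^3 / [Au³⁺(aq)].
Substituting the known concentrations and solving, log [Au³⁺(aq)] = −1.136 and [Au³⁺(aq)] = 0.073 M.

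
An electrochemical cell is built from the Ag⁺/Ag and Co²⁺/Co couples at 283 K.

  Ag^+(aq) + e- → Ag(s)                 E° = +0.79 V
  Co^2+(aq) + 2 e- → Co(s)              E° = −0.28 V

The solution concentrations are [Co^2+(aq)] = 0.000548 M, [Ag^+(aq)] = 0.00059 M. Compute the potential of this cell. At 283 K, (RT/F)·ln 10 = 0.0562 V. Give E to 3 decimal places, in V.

+0.980 V

Since E°(Ag⁺/Ag) > E°(Co²⁺/Co), Ag⁺/Ag serves as the cathode.
E°cell = E°cat − E°an = +0.79 − (−0.28) = +1.07 V; n = 2.
Balancing gives 2 Ag^+(aq) + Co(s) → 2 Ag(s) + Co^2+(aq); hence Q = [Co^2+(aq)] / [Ag^+(aq)]^2 = 1.57×10^3 (log Q = 3.197).
Applying E = E° − (RT ln10/nF)·log Q gives +1.07 − (0.0562/2)(3.197) = +0.980 V.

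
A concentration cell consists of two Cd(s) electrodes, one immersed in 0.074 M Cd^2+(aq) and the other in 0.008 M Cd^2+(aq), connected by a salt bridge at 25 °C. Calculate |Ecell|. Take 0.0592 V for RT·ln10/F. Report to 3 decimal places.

For a concentration cell E°cell = 0, since both electrodes use the same couple.
The compartment with the higher Cd^2+(aq) concentration (0.074 M) acts as the cathode; ions are reduced there and produced at the dilute (0.008 M) anode.
With n = 2, Ecell = −(0.0592/2)·log([dilute]/[conc]) = −(0.0592/2)·log(0.008/0.074) = +0.029 V.

0.029 V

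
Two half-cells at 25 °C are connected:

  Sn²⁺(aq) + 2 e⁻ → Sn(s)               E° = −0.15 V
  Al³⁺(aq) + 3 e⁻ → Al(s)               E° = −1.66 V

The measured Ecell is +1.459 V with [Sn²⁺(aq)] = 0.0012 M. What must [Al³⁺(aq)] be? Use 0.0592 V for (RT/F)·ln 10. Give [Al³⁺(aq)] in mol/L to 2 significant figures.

0.016 M

Sn²⁺/Sn is the cathode (higher E°); E°cell = −0.15 − (−1.66) = +1.51 V with n = 6.
Since E = E° − (0.0592/n)·log Q, log Q = n(E° − E)/0.0592 = 5.169.
The balanced reaction is 3 Sn²⁺(aq) + 2 Al(s) → 3 Sn(s) + 2 Al³⁺(aq), so Q = [Al³⁺(aq)]^2 / [Sn²⁺(aq)]^3.
Solving for the unknown gives log [Al³⁺(aq)] = −1.797, so [Al³⁺(aq)] ≈ 0.016 M.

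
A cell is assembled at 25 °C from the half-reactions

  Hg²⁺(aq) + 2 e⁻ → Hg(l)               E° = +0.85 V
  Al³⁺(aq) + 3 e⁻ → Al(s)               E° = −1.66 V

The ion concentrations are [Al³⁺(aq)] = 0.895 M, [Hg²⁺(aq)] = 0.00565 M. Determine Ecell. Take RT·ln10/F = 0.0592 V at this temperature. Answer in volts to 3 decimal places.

Hg²⁺/Hg is reduced (cathode, E° = +0.85 V) and Al³⁺/Al is oxidized (anode).
E°cell = E°cat − E°an = +0.85 − (−1.66) = +2.51 V; n = 6.
For the overall reaction 3 Hg²⁺(aq) + 2 Al(s) → 3 Hg(l) + 2 Al³⁺(aq), Q = [Al³⁺(aq)]^2 / [Hg²⁺(aq)]^3 = 4.44×10^6, giving log Q = 6.648.
E = E° − (0.0592/n)·log Q = +2.51 − (0.0592/6)(6.648) = +2.444 V.

+2.444 V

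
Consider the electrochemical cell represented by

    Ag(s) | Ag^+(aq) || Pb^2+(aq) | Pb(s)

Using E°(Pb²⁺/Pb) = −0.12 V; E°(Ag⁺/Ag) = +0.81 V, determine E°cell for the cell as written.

By convention the left-hand electrode in cell notation is the anode (oxidation) and the right-hand electrode is the cathode (reduction).
E°cell = E°(right) − E°(left) = −0.12 − (+0.81) = −0.93 V.
The negative sign shows that, as written, the cell would require an external voltage to drive the reaction.

−0.93 V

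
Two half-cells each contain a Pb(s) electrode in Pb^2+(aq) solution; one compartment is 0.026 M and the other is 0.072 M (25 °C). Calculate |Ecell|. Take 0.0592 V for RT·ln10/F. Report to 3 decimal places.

0.013 V

For a concentration cell E°cell = 0, since both electrodes use the same couple.
The compartment with the higher Pb^2+(aq) concentration (0.072 M) acts as the cathode; ions are reduced there and produced at the dilute (0.026 M) anode.
With n = 2, Ecell = −(0.0592/2)·log([dilute]/[conc]) = −(0.0592/2)·log(0.026/0.072) = +0.013 V.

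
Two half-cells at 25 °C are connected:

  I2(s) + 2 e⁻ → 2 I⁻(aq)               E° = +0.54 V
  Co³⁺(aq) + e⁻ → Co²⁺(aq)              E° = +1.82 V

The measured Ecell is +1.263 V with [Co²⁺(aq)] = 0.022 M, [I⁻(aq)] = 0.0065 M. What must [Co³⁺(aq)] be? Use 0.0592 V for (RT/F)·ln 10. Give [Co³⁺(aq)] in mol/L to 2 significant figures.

1.7 M

Co³⁺/Co²⁺ is the cathode (higher E°); E°cell = +1.82 − (+0.54) = +1.28 V with n = 2.
Rearranging E = E° − (0.0592/n)·log Q gives log Q = 2(+1.28 − (+1.263))/0.0592 = 0.574.
For 2 Co³⁺(aq) + 2 I⁻(aq) → 2 Co²⁺(aq) + I2(s), the reaction quotient is Q = [Co²⁺(aq)]^2 / ([Co³⁺(aq)]^2·[I⁻(aq)]^2).
Isolating [Co³⁺(aq)] in Q = 10^{0.574} yields log [Co³⁺(aq)] = 0.243, i.e. 1.7 M.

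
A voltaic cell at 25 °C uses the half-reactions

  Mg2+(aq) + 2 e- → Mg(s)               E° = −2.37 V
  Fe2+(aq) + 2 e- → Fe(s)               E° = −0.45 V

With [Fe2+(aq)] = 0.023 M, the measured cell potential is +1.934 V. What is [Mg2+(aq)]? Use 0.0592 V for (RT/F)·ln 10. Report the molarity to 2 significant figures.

With Fe²⁺/Fe at the cathode and Mg²⁺/Mg at the anode, E°cell = −0.45 − (−2.37) = +1.92 V (n = 2).
Rearranging E = E° − (0.0592/n)·log Q gives log Q = 2(+1.92 − (+1.934))/0.0592 = −0.473.
The balanced reaction is Fe2+(aq) + Mg(s) → Fe(s) + Mg2+(aq), so Q = [Mg2+(aq)] / [Fe2+(aq)].
Isolating [Mg2+(aq)] in Q = 10^{−0.473} yields log [Mg2+(aq)] = −2.111, i.e. 0.0077 M.

0.0077 M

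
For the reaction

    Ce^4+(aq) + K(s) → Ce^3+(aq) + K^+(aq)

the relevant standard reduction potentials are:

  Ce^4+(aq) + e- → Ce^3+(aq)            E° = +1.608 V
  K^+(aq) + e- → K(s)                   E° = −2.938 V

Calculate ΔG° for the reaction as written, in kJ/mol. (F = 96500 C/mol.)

In the reaction as written Ce^4+(aq) is reduced, so the Ce⁴⁺/Ce³⁺ couple is the cathode and K⁺/K is the anode.
E°cell = +1.608 − (−2.938) = +4.546 V; balancing electrons gives n = 1.
ΔG° = −nFE°cell = −(1)(96500)(+4.546) J/mol = −439 kJ/mol.

−439 kJ/mol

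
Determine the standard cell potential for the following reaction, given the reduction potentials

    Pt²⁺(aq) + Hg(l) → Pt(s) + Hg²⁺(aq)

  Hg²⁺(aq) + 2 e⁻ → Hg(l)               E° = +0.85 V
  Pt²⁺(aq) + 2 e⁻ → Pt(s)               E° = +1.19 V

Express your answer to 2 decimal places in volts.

Pt²⁺(aq) gains electrons, so the Pt²⁺/Pt couple is the cathode; the Hg²⁺/Hg couple is the anode.
E°cell = E°(cathode) − E°(anode) = +1.19 − (+0.85) = +0.34 V.
The positive value indicates the reaction is spontaneous as written.

+0.34 V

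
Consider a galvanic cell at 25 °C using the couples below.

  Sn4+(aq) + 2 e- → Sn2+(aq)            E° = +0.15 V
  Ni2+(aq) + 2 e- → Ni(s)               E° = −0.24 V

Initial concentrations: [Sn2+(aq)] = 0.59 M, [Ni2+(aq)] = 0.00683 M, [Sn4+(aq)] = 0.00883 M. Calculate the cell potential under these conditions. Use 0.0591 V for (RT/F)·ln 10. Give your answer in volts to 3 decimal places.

The Sn⁴⁺/Sn²⁺ couple has the more positive E°, so it is the cathode; Ni²⁺/Ni is the anode.
E°cell = +0.15 − (−0.24) = +0.39 V, with n = 2 electrons transferred.
For the overall reaction Sn4+(aq) + Ni(s) → Sn2+(aq) + Ni2+(aq), Q = ([Sn2+(aq)]·[Ni2+(aq)]) / [Sn4+(aq)] = 0.456, giving log Q = −0.341.
E = E° − (0.0591/n)·log Q = +0.39 − (0.0591/2)(−0.341) = +0.400 V.

+0.400 V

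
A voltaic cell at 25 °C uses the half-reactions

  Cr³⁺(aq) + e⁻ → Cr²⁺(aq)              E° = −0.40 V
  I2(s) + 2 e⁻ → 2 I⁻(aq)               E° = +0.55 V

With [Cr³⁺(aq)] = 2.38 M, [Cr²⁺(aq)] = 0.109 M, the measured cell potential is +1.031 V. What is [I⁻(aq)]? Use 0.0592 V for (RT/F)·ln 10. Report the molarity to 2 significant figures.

The I₂/I⁻ couple has the larger reduction potential, so it is the cathode: E°cell = +0.55 − (−0.40) = +0.95 V and n = 2.
Since E = E° − (0.0592/n)·log Q, log Q = n(E° − E)/0.0592 = −2.736.
Balancing electrons gives I2(s) + 2 Cr²⁺(aq) → 2 I⁻(aq) + 2 Cr³⁺(aq); thus Q = ([I⁻(aq)]^2·[Cr³⁺(aq)]^2) / [Cr²⁺(aq)]^2.
Substituting the known concentrations and solving, log [I⁻(aq)] = −2.707 and [I⁻(aq)] = 0.0020 M.

0.0020 M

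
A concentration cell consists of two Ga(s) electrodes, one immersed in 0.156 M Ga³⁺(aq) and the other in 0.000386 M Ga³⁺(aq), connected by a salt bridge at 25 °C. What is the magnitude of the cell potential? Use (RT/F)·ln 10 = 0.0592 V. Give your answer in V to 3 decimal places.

For a concentration cell E°cell = 0, since both electrodes use the same couple.
The compartment with the higher Ga³⁺(aq) concentration (0.156 M) acts as the cathode; ions are reduced there and produced at the dilute (0.000386 M) anode.
With n = 3, Ecell = −(0.0592/3)·log([dilute]/[conc]) = −(0.0592/3)·log(0.000386/0.156) = +0.051 V.

0.051 V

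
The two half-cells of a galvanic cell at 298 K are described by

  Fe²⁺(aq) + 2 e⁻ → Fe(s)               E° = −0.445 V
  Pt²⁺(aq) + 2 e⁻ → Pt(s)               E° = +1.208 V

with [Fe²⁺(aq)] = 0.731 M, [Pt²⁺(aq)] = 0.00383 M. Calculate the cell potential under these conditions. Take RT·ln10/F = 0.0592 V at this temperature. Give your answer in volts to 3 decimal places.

Pt²⁺/Pt is reduced (cathode, E° = +1.208 V) and Fe²⁺/Fe is oxidized (anode).
E°cell = +1.208 − (−0.445) = +1.653 V, with n = 2 electrons transferred.
The balanced reaction is Pt²⁺(aq) + Fe(s) → Pt(s) + Fe²⁺(aq), so Q = [Fe²⁺(aq)] / [Pt²⁺(aq)] = 191 and log Q = 2.281.
E = E° − (0.0592/n)·log Q = +1.653 − (0.0592/2)(2.281) = +1.585 V.

+1.585 V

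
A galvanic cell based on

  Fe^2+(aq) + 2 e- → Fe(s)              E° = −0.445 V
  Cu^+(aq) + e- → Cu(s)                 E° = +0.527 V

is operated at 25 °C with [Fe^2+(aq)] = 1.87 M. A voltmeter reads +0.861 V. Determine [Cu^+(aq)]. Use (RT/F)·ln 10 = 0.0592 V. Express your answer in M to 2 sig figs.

Cu⁺/Cu is the cathode (higher E°); E°cell = +0.527 − (−0.445) = +0.972 V with n = 2.
Rearranging E = E° − (0.0592/n)·log Q gives log Q = 2(+0.972 − (+0.861))/0.0592 = 3.750.
The balanced reaction is 2 Cu^+(aq) + Fe(s) → 2 Cu(s) + Fe^2+(aq), so Q = [Fe^2+(aq)] / [Cu^+(aq)]^2.
Solving for the unknown gives log [Cu^+(aq)] = −1.739, so [Cu^+(aq)] ≈ 0.018 M.

0.018 M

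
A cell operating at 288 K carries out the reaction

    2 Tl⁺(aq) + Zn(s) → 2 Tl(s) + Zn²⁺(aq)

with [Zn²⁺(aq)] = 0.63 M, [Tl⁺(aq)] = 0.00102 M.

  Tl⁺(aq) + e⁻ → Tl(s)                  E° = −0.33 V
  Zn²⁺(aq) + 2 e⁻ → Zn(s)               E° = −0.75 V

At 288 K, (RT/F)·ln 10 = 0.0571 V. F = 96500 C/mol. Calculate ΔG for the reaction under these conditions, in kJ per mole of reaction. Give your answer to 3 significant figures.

The standard cell potential is −0.33 − (−0.75) = +0.42 V, with n = 2 electrons in the balanced equation.
Here Q = [Zn²⁺(aq)] / [Tl⁺(aq)]^2 = 6.06×10^5 (log Q = 5.782), giving E = +0.42 − (0.0571/2)·(5.782) = +0.2549 V.
Finally ΔG = −nFE = −(2)(96500 C/mol)(+0.2549 V) = −49.2 kJ/mol.

−49.2 kJ/mol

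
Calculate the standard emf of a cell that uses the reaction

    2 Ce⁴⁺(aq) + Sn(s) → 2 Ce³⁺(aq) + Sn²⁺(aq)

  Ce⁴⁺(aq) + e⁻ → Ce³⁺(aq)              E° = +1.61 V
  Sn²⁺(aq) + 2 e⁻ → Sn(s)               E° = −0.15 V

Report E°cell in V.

+1.76 V

In the reaction as written, Ce⁴⁺(aq) is reduced (cathode) and Sn²⁺(aq) is produced by oxidation at the anode.
E°cell = E°(cathode) − E°(anode) = +1.61 − (−0.15) = +1.76 V.
The positive value indicates the reaction is spontaneous as written.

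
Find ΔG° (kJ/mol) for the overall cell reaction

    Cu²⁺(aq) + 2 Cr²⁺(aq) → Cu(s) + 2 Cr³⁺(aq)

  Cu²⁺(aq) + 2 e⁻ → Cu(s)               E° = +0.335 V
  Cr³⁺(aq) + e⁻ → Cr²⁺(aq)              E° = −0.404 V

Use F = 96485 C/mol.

−143 kJ/mol

In the reaction as written Cu²⁺(aq) is reduced, so the Cu²⁺/Cu couple is the cathode and Cr³⁺/Cr²⁺ is the anode.
E°cell = +0.335 − (−0.404) = +0.739 V; balancing electrons gives n = 2.
ΔG° = −nFE°cell = −(2)(96485)(+0.739) J/mol = −143 kJ/mol.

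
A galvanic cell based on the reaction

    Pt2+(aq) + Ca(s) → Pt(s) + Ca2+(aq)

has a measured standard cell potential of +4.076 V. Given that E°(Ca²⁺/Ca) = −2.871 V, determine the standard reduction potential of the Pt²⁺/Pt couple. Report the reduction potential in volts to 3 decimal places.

In the reaction as written the Pt²⁺/Pt couple is reduced (cathode) and Ca²⁺/Ca is oxidized (anode), so E°cell = E°(Pt²⁺/Pt) − E°(Ca²⁺/Ca).
E°(Pt²⁺/Pt) = E°cell + E°(anode) = +4.076 + (−2.871) = +1.205 V.

+1.205 V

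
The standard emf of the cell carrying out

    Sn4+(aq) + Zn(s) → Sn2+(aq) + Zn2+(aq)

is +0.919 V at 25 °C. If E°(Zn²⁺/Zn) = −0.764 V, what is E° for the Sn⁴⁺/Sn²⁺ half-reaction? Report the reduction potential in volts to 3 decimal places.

+0.155 V

In the reaction as written the Sn⁴⁺/Sn²⁺ couple is reduced (cathode) and Zn²⁺/Zn is oxidized (anode), so E°cell = E°(Sn⁴⁺/Sn²⁺) − E°(Zn²⁺/Zn).
E°(Sn⁴⁺/Sn²⁺) = E°cell + E°(anode) = +0.919 + (−0.764) = +0.155 V.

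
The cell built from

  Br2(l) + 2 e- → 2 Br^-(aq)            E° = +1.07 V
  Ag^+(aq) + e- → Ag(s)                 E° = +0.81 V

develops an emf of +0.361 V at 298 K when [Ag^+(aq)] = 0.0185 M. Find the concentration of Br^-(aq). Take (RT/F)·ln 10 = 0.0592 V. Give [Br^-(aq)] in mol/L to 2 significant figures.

1.1 M

The Br₂/Br⁻ couple has the larger reduction potential, so it is the cathode: E°cell = +1.07 − (+0.81) = +0.26 V and n = 2.
Rearranging E = E° − (0.0592/n)·log Q gives log Q = 2(+0.26 − (+0.361))/0.0592 = −3.412.
Balancing electrons gives Br2(l) + 2 Ag(s) → 2 Br^-(aq) + 2 Ag^+(aq); thus Q = [Br^-(aq)]^2·[Ag^+(aq)]^2.
Isolating [Br^-(aq)] in Q = 10^{−3.412} yields log [Br^-(aq)] = 0.027, i.e. 1.1 M.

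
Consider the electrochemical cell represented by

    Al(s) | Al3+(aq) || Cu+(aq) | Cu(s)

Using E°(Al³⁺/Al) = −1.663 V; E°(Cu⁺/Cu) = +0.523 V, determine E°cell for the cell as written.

+2.186 V

By convention the left-hand electrode in cell notation is the anode (oxidation) and the right-hand electrode is the cathode (reduction).
E°cell = E°(right) − E°(left) = +0.523 − (−1.663) = +2.186 V.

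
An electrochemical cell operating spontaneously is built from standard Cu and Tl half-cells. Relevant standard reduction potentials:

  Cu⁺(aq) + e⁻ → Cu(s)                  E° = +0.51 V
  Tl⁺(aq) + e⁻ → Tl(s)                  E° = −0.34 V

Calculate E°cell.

+0.85 V

The Cu⁺/Cu couple has the higher E°, so Cu ion is reduced (cathode) and Tl is oxidized (anode).
E°cell = E°(cathode) − E°(anode) = +0.51 − (−0.34) = +0.85 V.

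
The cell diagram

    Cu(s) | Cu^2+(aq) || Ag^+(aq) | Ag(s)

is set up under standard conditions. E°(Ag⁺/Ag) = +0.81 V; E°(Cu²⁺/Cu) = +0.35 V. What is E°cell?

+0.46 V

By convention the left-hand electrode in cell notation is the anode (oxidation) and the right-hand electrode is the cathode (reduction).
E°cell = E°(right) − E°(left) = +0.81 − (+0.35) = +0.46 V.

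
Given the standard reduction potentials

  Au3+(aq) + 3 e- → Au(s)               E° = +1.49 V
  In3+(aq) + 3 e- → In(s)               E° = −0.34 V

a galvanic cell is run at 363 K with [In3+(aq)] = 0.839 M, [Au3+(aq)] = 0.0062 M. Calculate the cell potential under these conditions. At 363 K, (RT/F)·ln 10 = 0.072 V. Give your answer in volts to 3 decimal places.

+1.779 V

Since E°(Au³⁺/Au) > E°(In³⁺/In), Au³⁺/Au serves as the cathode.
E°cell = +1.49 − (−0.34) = +1.83 V, with n = 3 electrons transferred.
The balanced reaction is Au3+(aq) + In(s) → Au(s) + In3+(aq), so Q = [In3+(aq)] / [Au3+(aq)] = 135 and log Q = 2.131.
Applying E = E° − (RT ln10/nF)·log Q gives +1.83 − (0.072/3)(2.131) = +1.779 V.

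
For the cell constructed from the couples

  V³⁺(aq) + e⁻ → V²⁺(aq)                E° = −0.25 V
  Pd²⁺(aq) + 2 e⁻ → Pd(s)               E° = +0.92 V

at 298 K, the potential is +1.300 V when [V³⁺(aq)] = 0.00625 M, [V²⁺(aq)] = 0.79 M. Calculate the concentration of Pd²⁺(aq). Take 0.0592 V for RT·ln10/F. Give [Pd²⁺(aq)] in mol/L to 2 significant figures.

With Pd²⁺/Pd at the cathode and V³⁺/V²⁺ at the anode, E°cell = +0.92 − (−0.25) = +1.17 V (n = 2).
From the Nernst equation, log Q = n(E° − E)/0.0592 = 2·(+1.17 − (+1.300))/0.0592 = −4.392.
The balanced reaction is Pd²⁺(aq) + 2 V²⁺(aq) → Pd(s) + 2 V³⁺(aq), so Q = [V³⁺(aq)]^2 / ([Pd²⁺(aq)]·[V²⁺(aq)]^2).
Isolating [Pd²⁺(aq)] in Q = 10^{−4.392} yields log [Pd²⁺(aq)] = 0.189, i.e. 1.5 M.

1.5 M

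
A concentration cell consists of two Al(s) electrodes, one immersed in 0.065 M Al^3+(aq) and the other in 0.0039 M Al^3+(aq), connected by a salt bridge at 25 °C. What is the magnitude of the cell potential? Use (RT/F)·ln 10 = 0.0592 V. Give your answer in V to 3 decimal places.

For a concentration cell E°cell = 0, since both electrodes use the same couple.
The compartment with the higher Al^3+(aq) concentration (0.065 M) acts as the cathode; ions are reduced there and produced at the dilute (0.0039 M) anode.
With n = 3, Ecell = −(0.0592/3)·log([dilute]/[conc]) = −(0.0592/3)·log(0.0039/0.065) = +0.024 V.

0.024 V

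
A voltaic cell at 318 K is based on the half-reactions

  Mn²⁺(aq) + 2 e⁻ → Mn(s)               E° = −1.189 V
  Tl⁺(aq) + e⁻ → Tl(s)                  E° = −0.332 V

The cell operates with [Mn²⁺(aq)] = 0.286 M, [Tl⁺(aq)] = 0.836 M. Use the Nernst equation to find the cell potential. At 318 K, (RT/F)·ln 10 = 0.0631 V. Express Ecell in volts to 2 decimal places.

+0.87 V

Tl⁺/Tl is reduced (cathode, E° = −0.332 V) and Mn²⁺/Mn is oxidized (anode).
E°cell = E°cat − E°an = −0.332 − (−1.189) = +0.857 V; n = 2.
For the overall reaction 2 Tl⁺(aq) + Mn(s) → 2 Tl(s) + Mn²⁺(aq), Q = [Mn²⁺(aq)] / [Tl⁺(aq)]^2 = 0.409, giving log Q = −0.388.
E = E° − (0.0631/n)·log Q = +0.857 − (0.0631/2)(−0.388) = +0.87 V.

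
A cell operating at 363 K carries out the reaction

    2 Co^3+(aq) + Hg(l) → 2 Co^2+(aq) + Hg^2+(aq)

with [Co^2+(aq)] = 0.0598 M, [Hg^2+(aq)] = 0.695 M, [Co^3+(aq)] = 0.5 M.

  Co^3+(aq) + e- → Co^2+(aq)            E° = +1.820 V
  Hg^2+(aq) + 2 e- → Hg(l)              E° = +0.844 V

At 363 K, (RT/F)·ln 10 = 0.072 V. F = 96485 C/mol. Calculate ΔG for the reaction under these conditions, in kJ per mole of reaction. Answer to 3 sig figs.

−202 kJ/mol

With Co³⁺/Co²⁺ reduced at the cathode, E°cell = +1.820 − (+0.844) = +0.976 V and n = 2.
Q = ([Co^2+(aq)]^2·[Hg^2+(aq)]) / [Co^3+(aq)]^2 = 0.00994, so log Q = −2.003 and E = +0.976 − (0.072/2)(−2.003) = +1.0481 V.
Finally ΔG = −nFE = −(2)(96485 C/mol)(+1.0481 V) = −202 kJ/mol.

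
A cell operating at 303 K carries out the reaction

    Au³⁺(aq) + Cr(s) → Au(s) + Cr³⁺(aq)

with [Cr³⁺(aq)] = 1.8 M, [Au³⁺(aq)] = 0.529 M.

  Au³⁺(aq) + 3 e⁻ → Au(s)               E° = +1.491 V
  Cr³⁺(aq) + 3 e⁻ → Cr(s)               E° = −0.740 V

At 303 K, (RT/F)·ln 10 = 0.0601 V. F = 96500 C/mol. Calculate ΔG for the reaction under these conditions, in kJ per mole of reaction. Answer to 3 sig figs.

With Au³⁺/Au reduced at the cathode, E°cell = +1.491 − (−0.740) = +2.231 V and n = 3.
The reaction quotient is [Cr³⁺(aq)] / [Au³⁺(aq)] = 3.4; by Nernst, E = +2.231 − (0.0601/3)(0.532) = +2.2203 V.
Then ΔG = −nFE = −3 × 96500 × +2.2203 J/mol = −643 kJ/mol.

−643 kJ/mol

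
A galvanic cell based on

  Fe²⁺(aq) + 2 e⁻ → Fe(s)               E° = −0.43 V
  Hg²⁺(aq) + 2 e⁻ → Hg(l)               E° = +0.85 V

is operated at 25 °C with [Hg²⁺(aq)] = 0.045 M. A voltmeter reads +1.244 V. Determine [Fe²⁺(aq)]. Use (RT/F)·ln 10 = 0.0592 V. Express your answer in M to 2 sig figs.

Hg²⁺/Hg is the cathode (higher E°); E°cell = +0.85 − (−0.43) = +1.28 V with n = 2.
From the Nernst equation, log Q = n(E° − E)/0.0592 = 2·(+1.28 − (+1.244))/0.0592 = 1.216.
Balancing electrons gives Hg²⁺(aq) + Fe(s) → Hg(l) + Fe²⁺(aq); thus Q = [Fe²⁺(aq)] / [Hg²⁺(aq)].
Isolating [Fe²⁺(aq)] in Q = 10^{1.216} yields log [Fe²⁺(aq)] = −0.131, i.e. 0.74 M.

0.74 M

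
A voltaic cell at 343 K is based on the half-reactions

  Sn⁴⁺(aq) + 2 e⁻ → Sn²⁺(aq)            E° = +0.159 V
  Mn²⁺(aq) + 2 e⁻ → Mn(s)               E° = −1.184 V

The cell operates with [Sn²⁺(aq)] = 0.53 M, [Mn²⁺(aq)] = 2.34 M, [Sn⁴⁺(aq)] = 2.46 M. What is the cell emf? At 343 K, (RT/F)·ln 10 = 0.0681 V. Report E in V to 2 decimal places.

+1.35 V

Sn⁴⁺/Sn²⁺ is reduced (cathode, E° = +0.159 V) and Mn²⁺/Mn is oxidized (anode).
E°cell = +0.159 − (−1.184) = +1.343 V, with n = 2 electrons transferred.
For the overall reaction Sn⁴⁺(aq) + Mn(s) → Sn²⁺(aq) + Mn²⁺(aq), Q = ([Sn²⁺(aq)]·[Mn²⁺(aq)]) / [Sn⁴⁺(aq)] = 0.504, giving log Q = −0.297.
Applying E = E° − (RT ln10/nF)·log Q gives +1.343 − (0.0681/2)(−0.297) = +1.35 V.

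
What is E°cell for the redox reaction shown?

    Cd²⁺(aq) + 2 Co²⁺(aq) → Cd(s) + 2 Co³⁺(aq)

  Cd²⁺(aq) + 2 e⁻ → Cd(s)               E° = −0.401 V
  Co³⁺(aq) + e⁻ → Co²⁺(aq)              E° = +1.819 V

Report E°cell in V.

−2.220 V

Cd²⁺(aq) gains electrons, so the Cd²⁺/Cd couple is the cathode; the Co³⁺/Co²⁺ couple is the anode.
E°cell = E°(cathode) − E°(anode) = −0.401 − (+1.819) = −2.220 V.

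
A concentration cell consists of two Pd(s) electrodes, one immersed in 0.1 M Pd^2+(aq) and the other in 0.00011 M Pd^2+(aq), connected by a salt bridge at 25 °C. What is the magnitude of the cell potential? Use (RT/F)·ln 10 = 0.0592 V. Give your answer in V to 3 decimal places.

0.088 V

For a concentration cell E°cell = 0, since both electrodes use the same couple.
The compartment with the higher Pd^2+(aq) concentration (0.1 M) acts as the cathode; ions are reduced there and produced at the dilute (0.00011 M) anode.
With n = 2, Ecell = −(0.0592/2)·log([dilute]/[conc]) = −(0.0592/2)·log(0.00011/0.1) = +0.088 V.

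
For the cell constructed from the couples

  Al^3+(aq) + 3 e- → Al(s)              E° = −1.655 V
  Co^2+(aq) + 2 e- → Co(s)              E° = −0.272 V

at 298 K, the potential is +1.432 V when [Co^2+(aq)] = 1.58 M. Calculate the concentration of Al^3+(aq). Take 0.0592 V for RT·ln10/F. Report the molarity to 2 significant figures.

0.0065 M

With Co²⁺/Co at the cathode and Al³⁺/Al at the anode, E°cell = −0.272 − (−1.655) = +1.383 V (n = 6).
From the Nernst equation, log Q = n(E° − E)/0.0592 = 6·(+1.383 − (+1.432))/0.0592 = −4.966.
For 3 Co^2+(aq) + 2 Al(s) → 3 Co(s) + 2 Al^3+(aq), the reaction quotient is Q = [Al^3+(aq)]^2 / [Co^2+(aq)]^3.
Solving for the unknown gives log [Al^3+(aq)] = −2.185, so [Al^3+(aq)] ≈ 0.0065 M.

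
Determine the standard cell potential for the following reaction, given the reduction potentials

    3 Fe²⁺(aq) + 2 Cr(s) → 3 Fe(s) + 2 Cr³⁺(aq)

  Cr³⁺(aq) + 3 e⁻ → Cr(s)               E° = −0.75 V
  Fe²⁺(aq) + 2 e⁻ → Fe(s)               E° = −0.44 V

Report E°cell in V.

+0.31 V

Fe²⁺(aq) gains electrons, so the Fe²⁺/Fe couple is the cathode; the Cr³⁺/Cr couple is the anode.
E°cell = E°(cathode) − E°(anode) = −0.44 − (−0.75) = +0.31 V.
The positive value indicates the reaction is spontaneous as written.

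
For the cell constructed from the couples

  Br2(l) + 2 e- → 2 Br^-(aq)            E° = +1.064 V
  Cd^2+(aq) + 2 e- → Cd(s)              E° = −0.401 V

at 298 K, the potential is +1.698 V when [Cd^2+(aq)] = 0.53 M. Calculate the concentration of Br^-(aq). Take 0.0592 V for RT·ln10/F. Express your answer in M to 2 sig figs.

0.00016 M

The Br₂/Br⁻ couple has the larger reduction potential, so it is the cathode: E°cell = +1.064 − (−0.401) = +1.465 V and n = 2.
Since E = E° − (0.0592/n)·log Q, log Q = n(E° − E)/0.0592 = −7.872.
Balancing electrons gives Br2(l) + Cd(s) → 2 Br^-(aq) + Cd^2+(aq); thus Q = [Br^-(aq)]^2·[Cd^2+(aq)].
Substituting the known concentrations and solving, log [Br^-(aq)] = −3.798 and [Br^-(aq)] = 0.00016 M.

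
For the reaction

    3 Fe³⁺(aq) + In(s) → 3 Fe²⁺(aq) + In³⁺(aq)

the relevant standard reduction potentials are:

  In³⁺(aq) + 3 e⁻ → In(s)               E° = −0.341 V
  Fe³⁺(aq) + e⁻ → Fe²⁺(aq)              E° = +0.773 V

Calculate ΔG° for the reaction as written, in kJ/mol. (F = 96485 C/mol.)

−322 kJ/mol

In the reaction as written Fe³⁺(aq) is reduced, so the Fe³⁺/Fe²⁺ couple is the cathode and In³⁺/In is the anode.
E°cell = +0.773 − (−0.341) = +1.114 V; balancing electrons gives n = 3.
ΔG° = −nFE°cell = −(3)(96485)(+1.114) J/mol = −322 kJ/mol.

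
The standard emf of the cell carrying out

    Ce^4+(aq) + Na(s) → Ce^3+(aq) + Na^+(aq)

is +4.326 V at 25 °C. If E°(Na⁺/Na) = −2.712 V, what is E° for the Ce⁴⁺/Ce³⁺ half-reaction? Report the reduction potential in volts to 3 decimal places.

In the reaction as written the Ce⁴⁺/Ce³⁺ couple is reduced (cathode) and Na⁺/Na is oxidized (anode), so E°cell = E°(Ce⁴⁺/Ce³⁺) − E°(Na⁺/Na).
E°(Ce⁴⁺/Ce³⁺) = E°cell + E°(anode) = +4.326 + (−2.712) = +1.614 V.

+1.614 V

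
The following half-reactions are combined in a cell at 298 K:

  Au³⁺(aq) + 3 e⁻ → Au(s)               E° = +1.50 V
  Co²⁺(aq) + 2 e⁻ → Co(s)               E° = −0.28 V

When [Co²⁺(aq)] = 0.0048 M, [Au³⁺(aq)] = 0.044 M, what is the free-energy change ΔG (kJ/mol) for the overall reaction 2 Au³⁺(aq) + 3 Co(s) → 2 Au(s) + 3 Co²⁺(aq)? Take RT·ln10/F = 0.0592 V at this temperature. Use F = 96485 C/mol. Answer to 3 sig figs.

−1050 kJ/mol

The standard cell potential is +1.50 − (−0.28) = +1.78 V, with n = 6 electrons in the balanced equation.
Here Q = [Co²⁺(aq)]^3 / [Au³⁺(aq)]^2 = 5.71×10^−5 (log Q = −4.243), giving E = +1.78 − (0.0592/6)·(−4.243) = +1.8219 V.
Then ΔG = −nFE = −6 × 96485 × +1.8219 J/mol = −1050 kJ/mol.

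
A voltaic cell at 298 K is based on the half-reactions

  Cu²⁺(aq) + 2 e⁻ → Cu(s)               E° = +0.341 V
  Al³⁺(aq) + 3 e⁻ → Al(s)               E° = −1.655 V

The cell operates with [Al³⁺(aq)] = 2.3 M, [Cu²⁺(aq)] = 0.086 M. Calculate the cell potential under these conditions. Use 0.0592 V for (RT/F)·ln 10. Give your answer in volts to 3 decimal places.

Cu²⁺/Cu is reduced (cathode, E° = +0.341 V) and Al³⁺/Al is oxidized (anode).
The standard potential is +0.341 − (−1.655) = +1.996 V and the balanced reaction transfers n = 6 electrons.
Balancing gives 3 Cu²⁺(aq) + 2 Al(s) → 3 Cu(s) + 2 Al³⁺(aq); hence Q = [Al³⁺(aq)]^2 / [Cu²⁺(aq)]^3 = 8.32×10^3 (log Q = 3.920).
Applying E = E° − (RT ln10/nF)·log Q gives +1.996 − (0.0592/6)(3.920) = +1.957 V.

+1.957 V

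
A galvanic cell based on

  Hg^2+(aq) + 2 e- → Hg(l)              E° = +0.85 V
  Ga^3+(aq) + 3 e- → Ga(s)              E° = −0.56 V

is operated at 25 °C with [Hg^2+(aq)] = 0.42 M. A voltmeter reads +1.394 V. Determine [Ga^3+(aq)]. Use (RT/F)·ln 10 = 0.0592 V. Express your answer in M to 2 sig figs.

Hg²⁺/Hg is the cathode (higher E°); E°cell = +0.85 − (−0.56) = +1.41 V with n = 6.
Rearranging E = E° − (0.0592/n)·log Q gives log Q = 6(+1.41 − (+1.394))/0.0592 = 1.622.
The balanced reaction is 3 Hg^2+(aq) + 2 Ga(s) → 3 Hg(l) + 2 Ga^3+(aq), so Q = [Ga^3+(aq)]^2 / [Hg^2+(aq)]^3.
Substituting the known concentrations and solving, log [Ga^3+(aq)] = 0.246 and [Ga^3+(aq)] = 1.8 M.

1.8 M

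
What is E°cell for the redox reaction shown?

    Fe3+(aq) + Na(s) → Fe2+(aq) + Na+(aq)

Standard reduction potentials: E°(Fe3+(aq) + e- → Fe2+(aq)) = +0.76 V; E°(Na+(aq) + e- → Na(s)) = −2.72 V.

+3.48 V

In the reaction as written, Fe3+(aq) is reduced (cathode) and Na+(aq) is produced by oxidation at the anode.
E°cell = E°(cathode) − E°(anode) = +0.76 − (−2.72) = +3.48 V.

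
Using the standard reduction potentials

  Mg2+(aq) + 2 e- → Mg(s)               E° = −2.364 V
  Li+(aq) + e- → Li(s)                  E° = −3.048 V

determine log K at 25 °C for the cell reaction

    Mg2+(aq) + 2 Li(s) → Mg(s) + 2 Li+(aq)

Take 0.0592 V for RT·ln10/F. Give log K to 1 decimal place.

log K = 23.1

The Mg²⁺/Mg couple is reduced (cathode); E°cell = −2.364 − (−3.048) = +0.684 V with n = 2.
At equilibrium E = 0, so log K = nE°cell / 0.0592 = (2)(+0.684) / 0.0592 = 23.1.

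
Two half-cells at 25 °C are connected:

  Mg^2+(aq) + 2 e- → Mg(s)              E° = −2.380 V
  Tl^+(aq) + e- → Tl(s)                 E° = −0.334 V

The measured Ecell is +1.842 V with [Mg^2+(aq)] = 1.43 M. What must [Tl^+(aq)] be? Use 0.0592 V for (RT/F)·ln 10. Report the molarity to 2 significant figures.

The Tl⁺/Tl couple has the larger reduction potential, so it is the cathode: E°cell = −0.334 − (−2.380) = +2.046 V and n = 2.
From the Nernst equation, log Q = n(E° − E)/0.0592 = 2·(+2.046 − (+1.842))/0.0592 = 6.892.
The balanced reaction is 2 Tl^+(aq) + Mg(s) → 2 Tl(s) + Mg^2+(aq), so Q = [Mg^2+(aq)] / [Tl^+(aq)]^2.
Substituting the known concentrations and solving, log [Tl^+(aq)] = −3.368 and [Tl^+(aq)] = 0.00043 M.

0.00043 M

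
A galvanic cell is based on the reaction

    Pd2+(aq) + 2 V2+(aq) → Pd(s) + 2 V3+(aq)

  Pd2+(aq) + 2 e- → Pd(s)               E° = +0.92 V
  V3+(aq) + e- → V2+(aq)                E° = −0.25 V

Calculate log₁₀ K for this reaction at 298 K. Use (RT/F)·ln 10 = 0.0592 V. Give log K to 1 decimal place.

The Pd²⁺/Pd couple is reduced (cathode); E°cell = +0.92 − (−0.25) = +1.17 V with n = 2.
At equilibrium E = 0, so log K = nE°cell / 0.0592 = (2)(+1.17) / 0.0592 = 39.5.

log K = 39.5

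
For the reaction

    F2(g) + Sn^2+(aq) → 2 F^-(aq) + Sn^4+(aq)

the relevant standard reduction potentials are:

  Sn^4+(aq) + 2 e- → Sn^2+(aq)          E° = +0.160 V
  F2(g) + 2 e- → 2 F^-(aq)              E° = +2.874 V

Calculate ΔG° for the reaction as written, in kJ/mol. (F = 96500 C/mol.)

−524 kJ/mol

In the reaction as written F2(g) is reduced, so the F₂/F⁻ couple is the cathode and Sn⁴⁺/Sn²⁺ is the anode.
E°cell = +2.874 − (+0.160) = +2.714 V; balancing electrons gives n = 2.
ΔG° = −nFE°cell = −(2)(96500)(+2.714) J/mol = −524 kJ/mol.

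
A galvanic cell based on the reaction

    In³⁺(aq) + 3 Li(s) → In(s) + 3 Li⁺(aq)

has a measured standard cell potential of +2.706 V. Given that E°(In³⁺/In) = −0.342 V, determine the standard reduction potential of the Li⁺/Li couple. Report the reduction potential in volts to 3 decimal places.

−3.048 V

In the reaction as written the In³⁺/In couple is reduced (cathode) and Li⁺/Li is oxidized (anode), so E°cell = E°(In³⁺/In) − E°(Li⁺/Li).
E°(Li⁺/Li) = E°(cathode) − E°cell = −0.342 − (+2.706) = −3.048 V.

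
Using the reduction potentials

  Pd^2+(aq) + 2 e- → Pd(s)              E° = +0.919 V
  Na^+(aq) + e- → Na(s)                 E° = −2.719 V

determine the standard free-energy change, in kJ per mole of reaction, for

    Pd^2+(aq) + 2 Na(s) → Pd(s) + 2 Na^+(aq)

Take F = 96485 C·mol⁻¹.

In the reaction as written Pd^2+(aq) is reduced, so the Pd²⁺/Pd couple is the cathode and Na⁺/Na is the anode.
E°cell = +0.919 − (−2.719) = +3.638 V; balancing electrons gives n = 2.
ΔG° = −nFE°cell = −(2)(96485)(+3.638) J/mol = −702 kJ/mol.

−702 kJ/mol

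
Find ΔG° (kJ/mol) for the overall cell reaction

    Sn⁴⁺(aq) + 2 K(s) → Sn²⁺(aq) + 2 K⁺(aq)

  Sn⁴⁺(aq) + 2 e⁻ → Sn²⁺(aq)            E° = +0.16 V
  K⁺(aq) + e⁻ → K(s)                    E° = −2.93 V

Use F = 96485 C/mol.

−596 kJ/mol

In the reaction as written Sn⁴⁺(aq) is reduced, so the Sn⁴⁺/Sn²⁺ couple is the cathode and K⁺/K is the anode.
E°cell = +0.16 − (−2.93) = +3.09 V; balancing electrons gives n = 2.
ΔG° = −nFE°cell = −(2)(96485)(+3.09) J/mol = −596 kJ/mol.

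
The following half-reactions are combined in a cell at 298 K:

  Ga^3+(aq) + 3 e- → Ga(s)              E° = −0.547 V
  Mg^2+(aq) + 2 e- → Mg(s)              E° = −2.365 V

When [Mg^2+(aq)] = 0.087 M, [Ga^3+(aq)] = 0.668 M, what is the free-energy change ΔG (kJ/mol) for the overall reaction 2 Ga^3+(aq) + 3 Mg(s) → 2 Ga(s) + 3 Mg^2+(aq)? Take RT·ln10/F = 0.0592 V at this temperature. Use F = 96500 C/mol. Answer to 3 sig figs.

−1070 kJ/mol

E°cell = −0.547 − (−2.365) = +1.818 V; the balanced reaction transfers n = 6 electrons.
Q = [Mg^2+(aq)]^3 / [Ga^3+(aq)]^2 = 0.00148, so log Q = −2.831 and E = +1.818 − (0.0592/6)(−2.831) = +1.8459 V.
ΔG = −nFE = −(6)(96500)(+1.8459) J/mol = −1070 kJ/mol.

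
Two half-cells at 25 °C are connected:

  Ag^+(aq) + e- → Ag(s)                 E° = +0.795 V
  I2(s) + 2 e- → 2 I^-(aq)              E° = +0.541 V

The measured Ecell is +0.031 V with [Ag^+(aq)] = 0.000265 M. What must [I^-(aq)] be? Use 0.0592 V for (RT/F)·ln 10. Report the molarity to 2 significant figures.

The Ag⁺/Ag couple has the larger reduction potential, so it is the cathode: E°cell = +0.795 − (+0.541) = +0.254 V and n = 2.
Rearranging E = E° − (0.0592/n)·log Q gives log Q = 2(+0.254 − (+0.031))/0.0592 = 7.534.
Balancing electrons gives 2 Ag^+(aq) + 2 I^-(aq) → 2 Ag(s) + I2(s); thus Q = 1 / ([Ag^+(aq)]^2·[I^-(aq)]^2).
Isolating [I^-(aq)] in Q = 10^{7.534} yields log [I^-(aq)] = −0.190, i.e. 0.65 M.

0.65 M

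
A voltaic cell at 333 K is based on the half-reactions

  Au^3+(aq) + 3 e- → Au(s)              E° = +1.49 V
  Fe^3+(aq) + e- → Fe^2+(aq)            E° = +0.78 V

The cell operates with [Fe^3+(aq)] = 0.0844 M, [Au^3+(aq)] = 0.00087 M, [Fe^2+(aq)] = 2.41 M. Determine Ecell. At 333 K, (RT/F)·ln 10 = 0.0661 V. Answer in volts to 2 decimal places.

Au³⁺/Au is reduced (cathode, E° = +1.49 V) and Fe³⁺/Fe²⁺ is oxidized (anode).
The standard potential is +1.49 − (+0.78) = +0.71 V and the balanced reaction transfers n = 3 electrons.
For the overall reaction Au^3+(aq) + 3 Fe^2+(aq) → Au(s) + 3 Fe^3+(aq), Q = [Fe^3+(aq)]^3 / ([Au^3+(aq)]·[Fe^2+(aq)]^3) = 0.0494, giving log Q = −1.307.
Applying E = E° − (RT ln10/nF)·log Q gives +0.71 − (0.0661/3)(−1.307) = +0.74 V.

+0.74 V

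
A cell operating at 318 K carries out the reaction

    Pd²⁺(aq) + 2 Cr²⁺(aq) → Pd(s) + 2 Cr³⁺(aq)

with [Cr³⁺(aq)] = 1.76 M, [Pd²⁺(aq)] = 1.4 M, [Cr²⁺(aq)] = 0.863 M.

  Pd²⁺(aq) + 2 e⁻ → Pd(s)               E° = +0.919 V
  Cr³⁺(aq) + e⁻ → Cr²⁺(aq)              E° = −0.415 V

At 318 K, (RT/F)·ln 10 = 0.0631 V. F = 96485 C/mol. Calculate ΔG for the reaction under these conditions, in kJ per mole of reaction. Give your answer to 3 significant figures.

−255 kJ/mol

With Pd²⁺/Pd reduced at the cathode, E°cell = +0.919 − (−0.415) = +1.334 V and n = 2.
Here Q = [Cr³⁺(aq)]^2 / ([Pd²⁺(aq)]·[Cr²⁺(aq)]^2) = 2.97 (log Q = 0.473), giving E = +1.334 − (0.0631/2)·(0.473) = +1.3191 V.
Then ΔG = −nFE = −2 × 96485 × +1.3191 J/mol = −255 kJ/mol.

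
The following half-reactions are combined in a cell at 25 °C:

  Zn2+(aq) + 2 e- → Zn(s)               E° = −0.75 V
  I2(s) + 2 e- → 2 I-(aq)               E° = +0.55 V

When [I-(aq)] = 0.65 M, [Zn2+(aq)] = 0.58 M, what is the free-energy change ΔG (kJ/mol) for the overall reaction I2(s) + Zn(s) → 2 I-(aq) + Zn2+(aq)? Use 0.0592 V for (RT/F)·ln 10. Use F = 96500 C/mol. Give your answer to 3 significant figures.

−254 kJ/mol

With I₂/I⁻ reduced at the cathode, E°cell = +0.55 − (−0.75) = +1.30 V and n = 2.
The reaction quotient is [I-(aq)]^2·[Zn2+(aq)] = 0.245; by Nernst, E = +1.30 − (0.0592/2)(−0.611) = +1.3181 V.
ΔG = −nFE = −(2)(96500)(+1.3181) J/mol = −254 kJ/mol.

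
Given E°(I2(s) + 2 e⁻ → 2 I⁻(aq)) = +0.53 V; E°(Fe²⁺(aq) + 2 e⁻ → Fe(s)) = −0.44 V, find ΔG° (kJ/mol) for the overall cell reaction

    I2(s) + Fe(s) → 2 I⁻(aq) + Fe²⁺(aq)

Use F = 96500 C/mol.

−187 kJ/mol

In the reaction as written I2(s) is reduced, so the I₂/I⁻ couple is the cathode and Fe²⁺/Fe is the anode.
E°cell = +0.53 − (−0.44) = +0.97 V; balancing electrons gives n = 2.
ΔG° = −nFE°cell = −(2)(96500)(+0.97) J/mol = −187 kJ/mol.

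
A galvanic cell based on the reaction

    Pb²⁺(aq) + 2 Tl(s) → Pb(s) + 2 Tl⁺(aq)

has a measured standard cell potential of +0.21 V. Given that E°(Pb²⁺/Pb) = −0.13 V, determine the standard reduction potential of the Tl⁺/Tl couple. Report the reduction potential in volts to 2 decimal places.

In the reaction as written the Pb²⁺/Pb couple is reduced (cathode) and Tl⁺/Tl is oxidized (anode), so E°cell = E°(Pb²⁺/Pb) − E°(Tl⁺/Tl).
E°(Tl⁺/Tl) = E°(cathode) − E°cell = −0.13 − (+0.21) = −0.34 V.

−0.34 V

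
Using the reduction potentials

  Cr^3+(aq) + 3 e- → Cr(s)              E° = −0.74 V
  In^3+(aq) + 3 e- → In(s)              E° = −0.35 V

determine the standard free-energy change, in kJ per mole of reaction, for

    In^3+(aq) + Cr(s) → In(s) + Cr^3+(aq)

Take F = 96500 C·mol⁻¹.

In the reaction as written In^3+(aq) is reduced, so the In³⁺/In couple is the cathode and Cr³⁺/Cr is the anode.
E°cell = −0.35 − (−0.74) = +0.39 V; balancing electrons gives n = 3.
ΔG° = −nFE°cell = −(3)(96500)(+0.39) J/mol = −113 kJ/mol.

−113 kJ/mol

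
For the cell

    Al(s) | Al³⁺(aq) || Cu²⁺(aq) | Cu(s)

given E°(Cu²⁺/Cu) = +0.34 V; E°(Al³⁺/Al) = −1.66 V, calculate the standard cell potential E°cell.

By convention the left-hand electrode in cell notation is the anode (oxidation) and the right-hand electrode is the cathode (reduction).
E°cell = E°(right) − E°(left) = +0.34 − (−1.66) = +2.00 V.

+2.00 V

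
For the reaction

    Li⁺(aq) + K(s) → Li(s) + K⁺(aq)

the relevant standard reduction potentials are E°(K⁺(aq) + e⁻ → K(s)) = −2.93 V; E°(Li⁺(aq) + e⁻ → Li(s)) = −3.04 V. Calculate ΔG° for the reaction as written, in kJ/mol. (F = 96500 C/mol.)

In the reaction as written Li⁺(aq) is reduced, so the Li⁺/Li couple is the cathode and K⁺/K is the anode.
E°cell = −3.04 − (−2.93) = −0.11 V; balancing electrons gives n = 1.
ΔG° = −nFE°cell = −(1)(96500)(−0.11) J/mol = +10.6 kJ/mol.

+10.6 kJ/mol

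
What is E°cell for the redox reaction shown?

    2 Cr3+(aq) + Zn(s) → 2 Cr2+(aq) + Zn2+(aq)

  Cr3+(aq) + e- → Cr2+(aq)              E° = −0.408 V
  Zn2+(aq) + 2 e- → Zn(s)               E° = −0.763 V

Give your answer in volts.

+0.355 V

Cr3+(aq) gains electrons, so the Cr³⁺/Cr²⁺ couple is the cathode; the Zn²⁺/Zn couple is the anode.
E°cell = E°(cathode) − E°(anode) = −0.408 − (−0.763) = +0.355 V.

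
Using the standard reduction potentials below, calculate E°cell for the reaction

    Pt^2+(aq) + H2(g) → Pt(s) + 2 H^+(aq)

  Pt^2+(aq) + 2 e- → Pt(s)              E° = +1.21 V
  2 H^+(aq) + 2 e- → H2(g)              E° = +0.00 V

In the reaction as written, Pt^2+(aq) is reduced (cathode) and H^+(aq) is produced by oxidation at the anode.
E°cell = E°(cathode) − E°(anode) = +1.21 − (+0.00) = +1.21 V.

+1.21 V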